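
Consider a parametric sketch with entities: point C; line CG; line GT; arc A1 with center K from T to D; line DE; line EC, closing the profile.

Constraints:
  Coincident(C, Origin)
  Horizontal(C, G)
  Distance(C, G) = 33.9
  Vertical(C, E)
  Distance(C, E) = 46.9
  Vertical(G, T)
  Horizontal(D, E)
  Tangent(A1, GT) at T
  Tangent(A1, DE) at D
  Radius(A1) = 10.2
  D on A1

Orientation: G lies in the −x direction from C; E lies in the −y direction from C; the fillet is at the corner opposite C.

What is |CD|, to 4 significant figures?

52.55

The virtual corner opposite C is at (-33.90, -46.90). The tangent condition forces KT to be normal to GT and since A1 is tangent to DE there, KD ⟂ DE, with radius 10.2, so the center K sits 10.2 in from both sides at K = (-23.70, -36.70). That places the tangent points at T = (-33.90, -36.70) on GT and D = (-23.70, -46.90) on DE. Then |CD| = |D − C| = 52.55.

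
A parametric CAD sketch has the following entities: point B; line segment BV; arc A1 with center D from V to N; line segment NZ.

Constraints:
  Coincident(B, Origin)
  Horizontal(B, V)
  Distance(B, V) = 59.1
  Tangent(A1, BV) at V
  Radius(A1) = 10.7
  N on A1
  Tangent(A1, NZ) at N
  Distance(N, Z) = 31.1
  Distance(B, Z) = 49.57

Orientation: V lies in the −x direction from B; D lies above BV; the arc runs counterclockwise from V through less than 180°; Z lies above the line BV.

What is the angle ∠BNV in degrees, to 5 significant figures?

140.85°

Checks: |DN| = 10.70 ✓; ∠(DN, NZ) = 90.00° ✓; |NZ| = 31.10 ✓; |BZ| = 49.57 ✓.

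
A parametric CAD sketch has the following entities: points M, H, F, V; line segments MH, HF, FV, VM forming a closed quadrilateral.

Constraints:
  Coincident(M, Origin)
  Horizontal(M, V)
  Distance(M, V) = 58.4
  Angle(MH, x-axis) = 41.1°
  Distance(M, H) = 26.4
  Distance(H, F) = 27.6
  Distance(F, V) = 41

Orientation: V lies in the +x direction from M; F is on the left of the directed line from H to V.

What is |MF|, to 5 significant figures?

53.983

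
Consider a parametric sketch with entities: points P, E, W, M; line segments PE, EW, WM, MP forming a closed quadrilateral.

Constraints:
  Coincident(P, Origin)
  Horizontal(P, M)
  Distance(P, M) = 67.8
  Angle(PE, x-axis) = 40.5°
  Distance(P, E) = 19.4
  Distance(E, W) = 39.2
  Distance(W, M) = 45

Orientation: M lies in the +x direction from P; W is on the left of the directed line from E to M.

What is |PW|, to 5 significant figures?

58.599

Checks: |EW| = 39.20 ✓; |WM| = 45.00 ✓.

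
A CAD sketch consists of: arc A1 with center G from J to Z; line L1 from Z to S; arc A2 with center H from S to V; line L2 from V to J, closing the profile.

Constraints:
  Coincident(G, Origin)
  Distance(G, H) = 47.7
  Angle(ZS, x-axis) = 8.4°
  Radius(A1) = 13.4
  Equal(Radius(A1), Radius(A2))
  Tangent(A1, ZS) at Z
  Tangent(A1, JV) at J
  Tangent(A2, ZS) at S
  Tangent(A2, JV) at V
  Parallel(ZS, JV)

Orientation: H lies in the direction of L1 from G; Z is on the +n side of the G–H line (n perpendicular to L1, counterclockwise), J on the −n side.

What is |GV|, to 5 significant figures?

49.546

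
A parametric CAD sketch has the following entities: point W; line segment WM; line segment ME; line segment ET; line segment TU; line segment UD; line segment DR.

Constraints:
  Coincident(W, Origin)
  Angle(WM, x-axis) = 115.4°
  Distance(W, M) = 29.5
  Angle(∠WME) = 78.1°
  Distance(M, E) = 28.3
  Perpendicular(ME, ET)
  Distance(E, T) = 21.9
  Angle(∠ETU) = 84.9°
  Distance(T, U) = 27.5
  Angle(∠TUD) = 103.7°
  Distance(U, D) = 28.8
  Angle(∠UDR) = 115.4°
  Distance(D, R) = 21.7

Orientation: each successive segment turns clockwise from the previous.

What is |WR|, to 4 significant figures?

50.74

∠TUD = 103.7° gives UD at 112.1° from the x-axis; with |UD| = 28.8, D = (-18.06, 34.63). ∠UDR = 115.4° gives DR at 47.50° from the x-axis; with |DR| = 21.7, R = (-3.403, 50.63). Then |WR| = |R − W| = 50.74.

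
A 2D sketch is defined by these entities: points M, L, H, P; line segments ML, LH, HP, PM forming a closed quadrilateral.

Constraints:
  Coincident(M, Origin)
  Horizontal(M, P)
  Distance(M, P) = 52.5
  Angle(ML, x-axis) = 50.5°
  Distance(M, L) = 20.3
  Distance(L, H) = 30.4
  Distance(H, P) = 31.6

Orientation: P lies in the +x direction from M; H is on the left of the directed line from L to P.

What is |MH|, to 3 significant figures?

49.6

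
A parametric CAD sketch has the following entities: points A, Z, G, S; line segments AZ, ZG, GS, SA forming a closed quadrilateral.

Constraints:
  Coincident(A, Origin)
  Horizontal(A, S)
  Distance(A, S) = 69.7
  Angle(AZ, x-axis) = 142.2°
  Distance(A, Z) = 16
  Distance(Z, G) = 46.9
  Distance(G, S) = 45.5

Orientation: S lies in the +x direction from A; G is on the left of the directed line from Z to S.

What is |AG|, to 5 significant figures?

40.410

Checks: |ZG| = 46.90 ✓; |GS| = 45.50 ✓.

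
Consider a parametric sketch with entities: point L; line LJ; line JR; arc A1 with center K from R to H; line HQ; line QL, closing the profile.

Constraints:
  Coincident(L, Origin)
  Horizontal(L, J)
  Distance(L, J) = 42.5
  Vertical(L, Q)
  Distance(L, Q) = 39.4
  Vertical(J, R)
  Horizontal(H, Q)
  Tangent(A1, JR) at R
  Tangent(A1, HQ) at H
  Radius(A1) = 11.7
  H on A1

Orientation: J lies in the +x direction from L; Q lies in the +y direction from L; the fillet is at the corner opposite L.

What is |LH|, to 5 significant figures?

50.010

The virtual corner opposite L is at (42.500, 39.400). Tangency of A1 to JR means the radius KR is perpendicular to JR and the tangent condition forces KH to be normal to HQ, with radius 11.7, so the center K sits 11.7 in from both sides at K = (30.800, 27.700). That places the tangent points at R = (42.500, 27.700) on JR and H = (30.800, 39.400) on HQ. Then |LH| = |H − L| = 50.010.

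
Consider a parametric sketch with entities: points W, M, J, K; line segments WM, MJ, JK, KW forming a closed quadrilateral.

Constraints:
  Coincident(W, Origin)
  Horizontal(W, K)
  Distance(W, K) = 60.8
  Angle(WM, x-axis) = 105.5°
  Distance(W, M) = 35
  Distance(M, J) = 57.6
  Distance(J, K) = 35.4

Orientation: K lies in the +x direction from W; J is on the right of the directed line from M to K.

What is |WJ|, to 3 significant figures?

29.2

Checks: |MJ| = 57.60 ✓; |JK| = 35.40 ✓.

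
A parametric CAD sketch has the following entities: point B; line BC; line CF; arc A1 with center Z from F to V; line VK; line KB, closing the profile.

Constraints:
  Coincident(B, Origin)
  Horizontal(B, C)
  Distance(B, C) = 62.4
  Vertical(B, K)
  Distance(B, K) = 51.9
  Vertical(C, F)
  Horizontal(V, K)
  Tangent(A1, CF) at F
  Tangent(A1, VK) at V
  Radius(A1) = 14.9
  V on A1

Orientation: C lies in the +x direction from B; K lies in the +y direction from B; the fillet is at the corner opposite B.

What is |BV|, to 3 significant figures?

70.4

The virtual corner opposite B is at (62.4, 51.9). Tangency of A1 to CF means the radius ZF is perpendicular to CF and tangency of A1 to VK means the radius ZV is perpendicular to VK, with radius 14.9, so the center Z sits 14.9 in from both sides at Z = (47.5, 37.0). That places the tangent points at F = (62.4, 37.0) on CF and V = (47.5, 51.9) on VK. Then |BV| = |V − B| = 70.4.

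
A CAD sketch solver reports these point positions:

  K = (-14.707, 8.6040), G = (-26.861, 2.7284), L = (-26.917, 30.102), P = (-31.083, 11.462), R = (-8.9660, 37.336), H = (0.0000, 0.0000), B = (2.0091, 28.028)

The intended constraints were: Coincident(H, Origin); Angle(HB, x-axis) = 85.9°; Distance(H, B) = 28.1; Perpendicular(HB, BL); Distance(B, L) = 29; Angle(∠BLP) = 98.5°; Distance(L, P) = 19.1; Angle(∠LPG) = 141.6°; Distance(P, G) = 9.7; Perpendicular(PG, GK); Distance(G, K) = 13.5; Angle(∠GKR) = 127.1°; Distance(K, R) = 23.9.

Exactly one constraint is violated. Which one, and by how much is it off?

Distance(K, R) = 23.9 — off by 5.40.

H = (0.00, 0.00) ✓; HB at 85.90° ✓; |HB| = 28.10 ✓; ∠(HB, BL) = 90.00° ✓; |BL| = 29.00 ✓; ∠BLP = 98.50° ✓; |LP| = 19.10 ✓; ∠LPG = 141.6° ✓; |PG| = 9.701 ✓; ∠(PG, GK) = 90.00° ✓; |GK| = 13.50 ✓; ∠GKR = 127.1° ✓; |KR| = 29.30 ✗.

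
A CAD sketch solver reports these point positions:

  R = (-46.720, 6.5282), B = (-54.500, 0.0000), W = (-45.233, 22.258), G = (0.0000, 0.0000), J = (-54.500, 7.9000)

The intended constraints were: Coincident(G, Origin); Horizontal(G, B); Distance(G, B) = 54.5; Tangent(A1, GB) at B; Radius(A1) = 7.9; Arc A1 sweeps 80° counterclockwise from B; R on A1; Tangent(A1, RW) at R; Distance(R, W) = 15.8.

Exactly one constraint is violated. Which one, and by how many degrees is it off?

Tangent(A1, RW) at R — off by 4.60°.

G = (0.00, 0.00) ✓; G.y = 0.00, B.y = 0.00 ✓; |GB| = 54.50 ✓; ∠(JB, BG) = 90.00° ✓; |JB| = 7.900 ✓; bearing(J→R) − bearing(J→B) = 80.00° ✓; |JR| = 7.900 ✓; ∠(JR, RW) = 85.40° ✗; |RW| = 15.80 ✓.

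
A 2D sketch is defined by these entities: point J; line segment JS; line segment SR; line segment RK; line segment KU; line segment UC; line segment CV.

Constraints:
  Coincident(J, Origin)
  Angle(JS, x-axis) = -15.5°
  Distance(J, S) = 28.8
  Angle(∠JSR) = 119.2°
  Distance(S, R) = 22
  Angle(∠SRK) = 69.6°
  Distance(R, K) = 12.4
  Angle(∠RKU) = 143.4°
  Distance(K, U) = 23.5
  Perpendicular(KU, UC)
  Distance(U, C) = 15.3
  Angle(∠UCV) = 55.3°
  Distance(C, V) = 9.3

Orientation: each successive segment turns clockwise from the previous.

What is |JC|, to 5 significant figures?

14.043

J is at the origin; JS runs at -15.5° with length 28.8, so S = (27.753, -7.6965). ∠JSR = 119.2° gives SR at -76.300° from the x-axis; with |SR| = 22.0, R = (32.963, -29.071). ∠SRK = 69.6° gives RK at 173.30° from the x-axis; with |RK| = 12.4, K = (20.648, -27.624). ∠RKU = 143.4° gives KU at 136.70° from the x-axis; with |KU| = 23.5, U = (3.5450, -11.507). The perpendicularity gives UC at right angles to KU, so UC runs at 46.700°; with |UC| = 15.3, C = (14.038, -0.37217). Then |JC| = |C − J| = 14.043.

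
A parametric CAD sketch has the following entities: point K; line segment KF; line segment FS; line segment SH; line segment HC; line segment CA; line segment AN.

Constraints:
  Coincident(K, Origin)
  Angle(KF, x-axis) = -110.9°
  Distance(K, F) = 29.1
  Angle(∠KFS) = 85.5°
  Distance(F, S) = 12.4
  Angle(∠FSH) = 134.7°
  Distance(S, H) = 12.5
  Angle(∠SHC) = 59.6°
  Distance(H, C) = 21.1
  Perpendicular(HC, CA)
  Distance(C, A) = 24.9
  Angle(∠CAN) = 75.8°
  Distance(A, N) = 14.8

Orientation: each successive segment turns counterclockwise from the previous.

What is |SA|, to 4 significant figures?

20.44

K is at the origin; KF runs at -110.9° with length 29.1, so F = (-10.38, -27.19). ∠KFS = 85.5° gives FS at -16.40° from the x-axis; with |FS| = 12.4, S = (1.514, -30.69). ∠FSH = 134.7° gives SH at 28.90° from the x-axis; with |SH| = 12.5, H = (12.46, -24.65). ∠SHC = 59.6° gives HC at 149.3° from the x-axis; with |HC| = 21.1, C = (-5.685, -13.87). HC is perpendicular to CA, so CA runs at -120.7°; with |CA| = 24.9, A = (-18.40, -35.28). Then |SA| = |A − S| = 20.44.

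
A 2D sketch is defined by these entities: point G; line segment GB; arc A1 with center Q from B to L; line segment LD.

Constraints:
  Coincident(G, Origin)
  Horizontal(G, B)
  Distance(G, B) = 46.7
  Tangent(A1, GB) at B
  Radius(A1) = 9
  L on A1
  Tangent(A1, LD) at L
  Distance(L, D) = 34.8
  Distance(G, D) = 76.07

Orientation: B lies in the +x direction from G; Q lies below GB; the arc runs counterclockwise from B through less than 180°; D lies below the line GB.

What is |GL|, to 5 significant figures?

43.072

Checks: |GB| = 46.70 ✓; |QL| = 9.000 ✓; ∠(QL, LD) = 90.00° ✓; |LD| = 34.80 ✓; |GD| = 76.07 ✓.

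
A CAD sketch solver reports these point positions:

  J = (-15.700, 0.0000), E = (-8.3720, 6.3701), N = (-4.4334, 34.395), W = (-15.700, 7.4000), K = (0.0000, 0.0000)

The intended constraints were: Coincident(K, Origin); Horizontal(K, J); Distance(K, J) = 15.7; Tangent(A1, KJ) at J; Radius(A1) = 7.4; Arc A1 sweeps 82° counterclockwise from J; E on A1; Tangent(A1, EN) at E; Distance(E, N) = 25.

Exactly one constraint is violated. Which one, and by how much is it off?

Distance(E, N) = 25 — off by 3.30.

K = (0.00, 0.00) ✓; K.y = 0.00, J.y = 0.00 ✓; |KJ| = 15.70 ✓; ∠(WJ, JK) = 90.00° ✓; |WJ| = 7.400 ✓; bearing(W→E) − bearing(W→J) = 82.00° ✓; |WE| = 7.400 ✓; ∠(WE, EN) = 90.00° ✓; |EN| = 28.30 ✗.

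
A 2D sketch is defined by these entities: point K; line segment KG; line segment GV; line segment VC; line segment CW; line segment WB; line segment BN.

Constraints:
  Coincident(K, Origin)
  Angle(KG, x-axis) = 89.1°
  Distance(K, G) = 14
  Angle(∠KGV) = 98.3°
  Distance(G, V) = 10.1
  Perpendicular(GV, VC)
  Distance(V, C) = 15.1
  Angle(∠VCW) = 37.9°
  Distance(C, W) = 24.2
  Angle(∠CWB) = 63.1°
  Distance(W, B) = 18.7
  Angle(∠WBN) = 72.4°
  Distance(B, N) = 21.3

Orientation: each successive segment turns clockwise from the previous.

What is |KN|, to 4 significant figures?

13.17

K is at the origin; KG runs at 89.1° with length 14.0, so G = (0.2199, 14.00). ∠KGV = 98.3° gives GV at 7.400° from the x-axis; with |GV| = 10.1, V = (10.24, 15.30). The perpendicularity gives VC at right angles to GV, so VC runs at -82.60°; with |VC| = 15.1, C = (12.18, 0.3249). ∠VCW = 37.9° gives CW at 135.3° from the x-axis; with |CW| = 24.2, W = (-5.021, 17.35). ∠CWB = 63.1° gives WB at 18.40° from the x-axis; with |WB| = 18.7, B = (12.72, 23.25). ∠WBN = 72.4° gives BN at -89.20° from the x-axis; with |BN| = 21.3, N = (13.02, 1.952). Then |KN| = |N − K| = 13.17.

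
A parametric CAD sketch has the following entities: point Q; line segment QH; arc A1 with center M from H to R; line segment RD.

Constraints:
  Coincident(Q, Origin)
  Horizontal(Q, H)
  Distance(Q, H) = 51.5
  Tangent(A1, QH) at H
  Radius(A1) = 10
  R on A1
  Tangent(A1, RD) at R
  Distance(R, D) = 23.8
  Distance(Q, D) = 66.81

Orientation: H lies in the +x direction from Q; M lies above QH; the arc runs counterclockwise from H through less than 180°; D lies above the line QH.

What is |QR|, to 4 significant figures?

62.46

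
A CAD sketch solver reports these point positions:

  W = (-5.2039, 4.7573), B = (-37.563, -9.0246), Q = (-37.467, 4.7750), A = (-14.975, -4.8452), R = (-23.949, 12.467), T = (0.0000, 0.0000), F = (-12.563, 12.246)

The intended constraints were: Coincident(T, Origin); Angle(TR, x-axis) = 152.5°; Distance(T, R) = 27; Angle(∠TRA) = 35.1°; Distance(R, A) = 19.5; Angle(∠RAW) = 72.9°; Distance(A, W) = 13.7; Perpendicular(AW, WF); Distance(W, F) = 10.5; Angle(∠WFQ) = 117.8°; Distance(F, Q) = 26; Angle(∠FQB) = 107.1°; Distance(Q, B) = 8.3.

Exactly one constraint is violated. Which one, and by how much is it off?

Distance(Q, B) = 8.3 — off by 5.50.

T = (0.00, 0.00) ✓; TR at 152.5° ✓; |TR| = 27.00 ✓; ∠TRA = 35.10° ✓; |RA| = 19.50 ✓; ∠RAW = 72.90° ✓; |AW| = 13.70 ✓; ∠(AW, WF) = 90.00° ✓; |WF| = 10.50 ✓; ∠WFQ = 117.8° ✓; |FQ| = 26.00 ✓; ∠FQB = 107.1° ✓; |QB| = 13.80 ✗.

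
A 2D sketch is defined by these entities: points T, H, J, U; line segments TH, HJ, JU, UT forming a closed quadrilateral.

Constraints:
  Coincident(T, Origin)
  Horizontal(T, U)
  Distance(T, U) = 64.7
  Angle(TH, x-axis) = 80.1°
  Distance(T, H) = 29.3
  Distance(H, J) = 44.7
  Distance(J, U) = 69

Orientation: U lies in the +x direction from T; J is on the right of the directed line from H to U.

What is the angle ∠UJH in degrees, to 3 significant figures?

67.4°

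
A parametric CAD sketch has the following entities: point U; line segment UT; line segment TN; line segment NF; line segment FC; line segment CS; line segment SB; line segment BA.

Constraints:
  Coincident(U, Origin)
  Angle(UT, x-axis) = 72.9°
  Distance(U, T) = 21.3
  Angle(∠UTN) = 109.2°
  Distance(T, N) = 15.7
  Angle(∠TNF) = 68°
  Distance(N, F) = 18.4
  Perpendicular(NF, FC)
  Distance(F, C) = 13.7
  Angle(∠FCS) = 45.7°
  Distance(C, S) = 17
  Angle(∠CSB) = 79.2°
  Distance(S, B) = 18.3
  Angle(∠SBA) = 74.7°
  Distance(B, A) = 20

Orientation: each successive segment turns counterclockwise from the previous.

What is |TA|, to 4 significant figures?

22.50

U is at the origin; UT runs at 72.9° with length 21.3, so T = (6.263, 20.36). ∠UTN = 109.2° gives TN at 143.7° from the x-axis; with |TN| = 15.7, N = (-6.390, 29.65). ∠TNF = 68.0° gives NF at -104.3° from the x-axis; with |NF| = 18.4, F = (-10.93, 11.82). NF ⟂ FC, so FC runs at -14.30°; with |FC| = 13.7, C = (2.341, 8.439). ∠FCS = 45.7° gives CS at 120.0° from the x-axis; with |CS| = 17.0, S = (-6.159, 23.16). ∠CSB = 79.2° gives SB at -139.2° from the x-axis; with |SB| = 18.3, B = (-20.01, 11.20). ∠SBA = 74.7° gives BA at -33.90° from the x-axis; with |BA| = 20.0, A = (-3.412, 0.04915). Then |TA| = |A − T| = 22.50.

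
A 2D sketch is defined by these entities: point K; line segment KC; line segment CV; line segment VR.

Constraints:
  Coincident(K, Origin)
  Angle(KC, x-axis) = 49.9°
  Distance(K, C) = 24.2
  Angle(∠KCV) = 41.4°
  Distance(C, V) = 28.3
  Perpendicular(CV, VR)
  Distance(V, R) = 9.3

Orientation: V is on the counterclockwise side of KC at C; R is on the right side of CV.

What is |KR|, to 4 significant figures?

27.26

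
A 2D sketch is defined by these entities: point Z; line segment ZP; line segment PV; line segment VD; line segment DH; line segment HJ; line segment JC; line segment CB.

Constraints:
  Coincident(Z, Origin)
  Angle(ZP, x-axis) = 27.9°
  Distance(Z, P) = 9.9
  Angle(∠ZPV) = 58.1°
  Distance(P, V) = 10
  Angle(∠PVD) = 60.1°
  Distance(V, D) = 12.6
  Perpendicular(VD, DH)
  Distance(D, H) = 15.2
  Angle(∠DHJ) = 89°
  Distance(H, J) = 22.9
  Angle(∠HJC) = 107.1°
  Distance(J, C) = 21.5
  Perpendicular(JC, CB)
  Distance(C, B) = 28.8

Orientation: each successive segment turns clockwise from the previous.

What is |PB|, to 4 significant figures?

23.41

Z is at the origin; ZP runs at 27.9° with length 9.9, so P = (8.749, 4.633). ∠ZPV = 58.1° gives PV at -94.00° from the x-axis; with |PV| = 10.0, V = (8.052, -5.343). ∠PVD = 60.1° gives VD at 146.1° from the x-axis; with |VD| = 12.6, D = (-2.406, 1.684). VD is perpendicular to DH, so DH runs at 56.10°; with |DH| = 15.2, H = (6.071, 14.30). ∠DHJ = 89.0° gives HJ at -34.90° from the x-axis; with |HJ| = 22.9, J = (24.85, 1.198). ∠HJC = 107.1° gives JC at -107.8° from the x-axis; with |JC| = 21.5, C = (18.28, -19.27). The perpendicularity gives CB at right angles to JC, so CB runs at 162.2°; with |CB| = 28.8, B = (-9.141, -10.47). Then |PB| = |B − P| = 23.41.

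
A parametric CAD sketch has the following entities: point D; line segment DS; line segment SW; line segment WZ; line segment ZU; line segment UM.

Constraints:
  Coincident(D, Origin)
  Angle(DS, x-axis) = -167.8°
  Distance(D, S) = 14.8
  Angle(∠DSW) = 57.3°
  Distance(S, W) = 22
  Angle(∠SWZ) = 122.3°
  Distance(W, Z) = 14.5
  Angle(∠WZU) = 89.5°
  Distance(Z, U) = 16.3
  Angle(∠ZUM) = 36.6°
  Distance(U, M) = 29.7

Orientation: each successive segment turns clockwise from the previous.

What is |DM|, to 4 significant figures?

26.91

D is at the origin; DS runs at -167.8° with length 14.8, so S = (-14.47, -3.128). ∠DSW = 57.3° gives SW at 69.50° from the x-axis; with |SW| = 22.0, W = (-6.761, 17.48). ∠SWZ = 122.3° gives WZ at 11.80° from the x-axis; with |WZ| = 14.5, Z = (7.432, 20.44). ∠WZU = 89.5° gives ZU at -78.70° from the x-axis; with |ZU| = 16.3, U = (10.63, 4.460). ∠ZUM = 36.6° gives UM at 137.9° from the x-axis; with |UM| = 29.7, M = (-11.41, 24.37). Then |DM| = |M − D| = 26.91.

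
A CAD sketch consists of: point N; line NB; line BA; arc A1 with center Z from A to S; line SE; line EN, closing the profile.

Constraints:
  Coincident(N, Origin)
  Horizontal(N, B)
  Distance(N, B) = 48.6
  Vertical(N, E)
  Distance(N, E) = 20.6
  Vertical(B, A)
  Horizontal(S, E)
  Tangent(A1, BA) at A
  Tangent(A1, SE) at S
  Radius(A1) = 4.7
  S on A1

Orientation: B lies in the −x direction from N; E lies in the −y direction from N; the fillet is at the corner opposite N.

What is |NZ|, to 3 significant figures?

46.7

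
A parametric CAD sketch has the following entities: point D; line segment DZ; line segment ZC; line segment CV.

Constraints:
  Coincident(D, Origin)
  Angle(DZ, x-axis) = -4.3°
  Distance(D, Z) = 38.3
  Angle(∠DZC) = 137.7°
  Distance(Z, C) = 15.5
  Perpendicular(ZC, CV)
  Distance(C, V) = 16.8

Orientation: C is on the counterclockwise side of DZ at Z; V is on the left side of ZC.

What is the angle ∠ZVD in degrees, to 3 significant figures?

58.9°

D is at the origin; DZ runs at -4.3° with length 38.3, so Z = 38.3·(cos -4.3°, sin -4.3°) = (38.2, -2.87). ∠DZC = 137.7°, so ZC runs at -4.3° + (180° − 137.7°) = 38.0° from the x-axis; with |ZC| = 15.5, C = Z + 15.5·(cos 38.0°, sin 38.0°) = (50.4, 6.67). ZC ⟂ CV; with |CV| = 16.8 on the left of ZC, V = C + 16.8·(-0.616, 0.788) = (40.1, 19.9). Then cos ∠ZVD = VZ·VD / (|VZ||VD|), giving 58.9°.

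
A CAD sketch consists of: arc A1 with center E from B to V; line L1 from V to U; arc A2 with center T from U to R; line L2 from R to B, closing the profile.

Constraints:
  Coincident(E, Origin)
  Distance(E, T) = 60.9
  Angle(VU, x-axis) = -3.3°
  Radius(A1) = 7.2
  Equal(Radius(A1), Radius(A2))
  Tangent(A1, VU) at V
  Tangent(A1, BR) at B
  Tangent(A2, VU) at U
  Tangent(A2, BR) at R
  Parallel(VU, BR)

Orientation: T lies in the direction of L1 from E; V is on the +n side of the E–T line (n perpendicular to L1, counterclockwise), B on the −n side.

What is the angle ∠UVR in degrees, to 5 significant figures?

13.303°

Tangency of A1 to both parallel lines with radius 7.2 puts V and B at E ± 7.2·n: V = (0.41446, 7.1881), B = (-0.41446, -7.1881). Equal radii place U and R the same way about T: U = T + 7.2·n = (61.213, 3.6824), R = T − 7.2·n = (60.385, -10.694). Then cos ∠UVR = VU·VR / (|VU||VR|), giving 13.303°.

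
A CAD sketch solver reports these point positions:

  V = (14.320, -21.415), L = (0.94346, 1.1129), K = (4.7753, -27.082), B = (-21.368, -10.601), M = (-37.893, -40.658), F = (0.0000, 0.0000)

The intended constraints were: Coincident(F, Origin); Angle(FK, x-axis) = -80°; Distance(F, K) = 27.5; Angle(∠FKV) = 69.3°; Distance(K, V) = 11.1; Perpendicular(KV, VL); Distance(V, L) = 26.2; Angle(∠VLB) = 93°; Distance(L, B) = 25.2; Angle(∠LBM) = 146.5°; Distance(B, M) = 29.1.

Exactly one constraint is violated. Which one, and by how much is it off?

Distance(B, M) = 29.1 — off by 5.20.

F = (0.00, 0.00) ✓; FK at -80.00° ✓; |FK| = 27.50 ✓; ∠FKV = 69.30° ✓; |KV| = 11.10 ✓; ∠(KV, VL) = 90.00° ✓; |VL| = 26.20 ✓; ∠VLB = 93.00° ✓; |LB| = 25.20 ✓; ∠LBM = 146.5° ✓; |BM| = 34.30 ✗.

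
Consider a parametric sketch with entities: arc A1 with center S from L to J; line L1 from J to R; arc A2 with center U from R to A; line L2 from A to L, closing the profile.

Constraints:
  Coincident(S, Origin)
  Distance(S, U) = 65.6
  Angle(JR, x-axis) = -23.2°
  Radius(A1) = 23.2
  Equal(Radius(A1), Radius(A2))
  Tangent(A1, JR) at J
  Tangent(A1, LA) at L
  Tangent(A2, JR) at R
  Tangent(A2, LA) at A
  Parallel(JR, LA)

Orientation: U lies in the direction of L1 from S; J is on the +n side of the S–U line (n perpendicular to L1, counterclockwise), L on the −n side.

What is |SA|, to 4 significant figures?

69.58

Tangency of A1 to both parallel lines with radius 23.2 puts J and L at S ± 23.2·n: J = (9.139, 21.32), L = (-9.139, -21.32). Equal radii place R and A the same way about U: R = U + 23.2·n = (69.43, -4.519), A = U − 23.2·n = (51.16, -47.17). Then |SA| = |A − S| = 69.58.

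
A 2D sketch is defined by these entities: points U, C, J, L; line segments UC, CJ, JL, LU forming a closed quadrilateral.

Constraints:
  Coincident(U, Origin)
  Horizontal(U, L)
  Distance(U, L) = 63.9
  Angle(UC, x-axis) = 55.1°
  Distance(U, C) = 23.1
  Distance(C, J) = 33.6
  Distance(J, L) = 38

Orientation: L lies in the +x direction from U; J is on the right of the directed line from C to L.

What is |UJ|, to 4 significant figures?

29.91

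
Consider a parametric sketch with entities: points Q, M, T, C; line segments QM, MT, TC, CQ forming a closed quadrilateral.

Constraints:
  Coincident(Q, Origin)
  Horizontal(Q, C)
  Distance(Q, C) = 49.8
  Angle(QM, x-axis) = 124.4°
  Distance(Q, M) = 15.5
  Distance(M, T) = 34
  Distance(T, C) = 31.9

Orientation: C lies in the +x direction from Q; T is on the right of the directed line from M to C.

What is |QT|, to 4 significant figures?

20.07

Q is at the origin; QC is horizontal with |QC| = 49.8 and C in +x, so C = (49.8, 0). QM runs at 124.4° with |QM| = 15.5, so M = (-8.757, 12.79). T is determined by |MT| = 34.0 and |TC| = 31.9 together: it lies at the intersection of circle(M, 34.0) and circle(C, 31.9). With |MC| = 59.94, the foot of the radical line on MC is 31.12 from M and the perpendicular offset is √(34.0² − 31.12²) = 13.69. Taking the right-of-MC solution: T = (18.73, -7.224).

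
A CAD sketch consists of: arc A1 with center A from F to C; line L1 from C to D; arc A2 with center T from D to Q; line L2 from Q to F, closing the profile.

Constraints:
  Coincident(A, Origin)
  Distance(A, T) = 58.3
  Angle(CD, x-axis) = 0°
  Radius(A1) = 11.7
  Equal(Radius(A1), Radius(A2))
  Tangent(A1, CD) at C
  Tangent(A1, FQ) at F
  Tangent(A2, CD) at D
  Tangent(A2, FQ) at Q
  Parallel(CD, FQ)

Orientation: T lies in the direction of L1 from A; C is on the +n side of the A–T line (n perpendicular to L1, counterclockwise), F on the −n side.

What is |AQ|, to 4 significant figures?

59.46

Tangency of A1 to both parallel lines with radius 11.7 puts C and F at A ± 11.7·n: C = (-0.000, 11.70), F = (0.000, -11.70). Equal radii place D and Q the same way about T: D = T + 11.7·n = (58.30, 11.70), Q = T − 11.7·n = (58.30, -11.70). Then |AQ| = |Q − A| = 59.46.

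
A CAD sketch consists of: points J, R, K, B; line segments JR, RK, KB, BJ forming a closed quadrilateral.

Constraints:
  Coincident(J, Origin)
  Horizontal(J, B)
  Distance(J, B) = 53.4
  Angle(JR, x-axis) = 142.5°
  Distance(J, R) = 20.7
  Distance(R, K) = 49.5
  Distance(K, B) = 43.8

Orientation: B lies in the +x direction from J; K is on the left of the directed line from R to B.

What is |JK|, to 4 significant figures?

44.81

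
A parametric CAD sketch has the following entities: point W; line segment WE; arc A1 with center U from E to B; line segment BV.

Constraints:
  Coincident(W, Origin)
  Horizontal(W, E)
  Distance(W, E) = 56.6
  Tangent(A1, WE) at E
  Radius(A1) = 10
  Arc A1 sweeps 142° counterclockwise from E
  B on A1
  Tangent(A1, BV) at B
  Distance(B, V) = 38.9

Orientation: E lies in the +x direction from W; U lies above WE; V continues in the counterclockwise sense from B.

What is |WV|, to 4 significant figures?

52.73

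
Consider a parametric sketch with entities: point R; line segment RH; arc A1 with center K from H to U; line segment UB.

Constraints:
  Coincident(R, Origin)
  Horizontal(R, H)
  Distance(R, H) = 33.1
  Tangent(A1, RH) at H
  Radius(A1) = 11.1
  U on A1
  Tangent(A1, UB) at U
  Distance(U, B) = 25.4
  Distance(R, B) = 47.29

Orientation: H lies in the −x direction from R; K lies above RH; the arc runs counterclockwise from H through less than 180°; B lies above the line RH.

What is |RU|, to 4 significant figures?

26.03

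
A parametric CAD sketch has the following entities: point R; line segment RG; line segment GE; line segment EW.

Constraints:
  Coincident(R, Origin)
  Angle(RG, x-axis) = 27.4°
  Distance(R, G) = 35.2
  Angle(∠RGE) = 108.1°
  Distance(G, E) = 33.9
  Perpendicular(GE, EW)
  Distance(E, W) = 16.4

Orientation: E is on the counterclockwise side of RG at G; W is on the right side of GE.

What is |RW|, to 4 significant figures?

67.05

R is at the origin; RG runs at 27.4° with length 35.2, so G = 35.2·(cos 27.4°, sin 27.4°) = (31.25, 16.20). ∠RGE = 108.1°, so GE runs at 27.4° + (180° − 108.1°) = 99.30° from the x-axis; with |GE| = 33.9, E = G + 33.9·(cos 99.30°, sin 99.30°) = (25.77, 49.65). The perpendicularity gives EW at right angles to GE; with |EW| = 16.4 on the right of GE, W = E + 16.4·(0.9869, 0.1616) = (41.96, 52.30). Then |RW| = |W − R| = 67.05.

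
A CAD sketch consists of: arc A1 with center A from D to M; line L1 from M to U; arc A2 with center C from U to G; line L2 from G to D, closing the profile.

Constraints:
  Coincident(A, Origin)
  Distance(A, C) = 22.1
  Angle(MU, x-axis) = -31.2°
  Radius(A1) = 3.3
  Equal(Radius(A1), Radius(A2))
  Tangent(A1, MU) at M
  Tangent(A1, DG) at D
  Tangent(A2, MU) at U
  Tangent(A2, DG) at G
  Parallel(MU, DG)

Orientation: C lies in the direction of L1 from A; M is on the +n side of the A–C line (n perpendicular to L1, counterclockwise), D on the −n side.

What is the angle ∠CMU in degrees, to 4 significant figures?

8.493°

The slot axis is L1's direction at -31.2°, so u = (cos -31.2°, sin -31.2°) = (0.8554, -0.5180) and n = (−sin -31.2°, cos -31.2°) = (0.5180, 0.8554). A is at the origin and C lies 22.1 along u from A, so C = 22.1·u = (18.90, -11.45). Tangency of A1 to both parallel lines with radius 3.3 puts M and D at A ± 3.3·n: M = (1.709, 2.823), D = (-1.709, -2.823). Equal radii place U and G the same way about C: U = C + 3.3·n = (20.61, -8.626), G = C − 3.3·n = (17.19, -14.27). Then cos ∠CMU = MC·MU / (|MC||MU|), giving 8.493°.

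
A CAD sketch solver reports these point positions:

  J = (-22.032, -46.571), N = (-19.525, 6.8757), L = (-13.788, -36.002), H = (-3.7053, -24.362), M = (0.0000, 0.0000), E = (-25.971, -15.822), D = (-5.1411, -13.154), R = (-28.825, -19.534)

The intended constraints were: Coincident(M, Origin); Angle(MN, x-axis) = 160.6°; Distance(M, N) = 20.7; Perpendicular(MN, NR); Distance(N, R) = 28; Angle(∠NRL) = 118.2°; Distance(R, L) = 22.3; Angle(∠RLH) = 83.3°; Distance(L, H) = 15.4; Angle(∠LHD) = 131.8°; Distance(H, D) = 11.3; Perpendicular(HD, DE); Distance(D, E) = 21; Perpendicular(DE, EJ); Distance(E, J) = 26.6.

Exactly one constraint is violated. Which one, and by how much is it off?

Distance(E, J) = 26.6 — off by 4.40.

M = (0.00, 0.00) ✓; MN at 160.6° ✓; |MN| = 20.70 ✓; ∠(MN, NR) = 90.00° ✓; |NR| = 28.00 ✓; ∠NRL = 118.2° ✓; |RL| = 22.30 ✓; ∠RLH = 83.30° ✓; |LH| = 15.40 ✓; ∠LHD = 131.8° ✓; |HD| = 11.30 ✓; ∠(HD, DE) = 90.00° ✓; |DE| = 21.00 ✓; ∠(DE, EJ) = 90.00° ✓; |EJ| = 31.00 ✗.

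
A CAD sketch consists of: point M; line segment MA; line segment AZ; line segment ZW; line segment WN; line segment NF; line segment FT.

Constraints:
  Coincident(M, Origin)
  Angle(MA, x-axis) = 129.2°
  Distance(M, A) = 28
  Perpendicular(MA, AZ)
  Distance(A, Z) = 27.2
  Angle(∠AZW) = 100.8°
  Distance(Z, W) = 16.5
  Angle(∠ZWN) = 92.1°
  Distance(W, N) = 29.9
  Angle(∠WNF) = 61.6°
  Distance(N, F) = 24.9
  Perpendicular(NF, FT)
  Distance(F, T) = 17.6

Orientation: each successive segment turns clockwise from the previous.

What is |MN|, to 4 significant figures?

5.244

M is at the origin; MA runs at 129.2° with length 28.0, so A = (-17.70, 21.70). MA ⟂ AZ, so AZ runs at 39.20°; with |AZ| = 27.2, Z = (3.382, 38.89). ∠AZW = 100.8° gives ZW at -40.00° from the x-axis; with |ZW| = 16.5, W = (16.02, 28.28). ∠ZWN = 92.1° gives WN at -127.9° from the x-axis; with |WN| = 29.9, N = (-2.346, 4.690). Then |MN| = |N − M| = 5.244.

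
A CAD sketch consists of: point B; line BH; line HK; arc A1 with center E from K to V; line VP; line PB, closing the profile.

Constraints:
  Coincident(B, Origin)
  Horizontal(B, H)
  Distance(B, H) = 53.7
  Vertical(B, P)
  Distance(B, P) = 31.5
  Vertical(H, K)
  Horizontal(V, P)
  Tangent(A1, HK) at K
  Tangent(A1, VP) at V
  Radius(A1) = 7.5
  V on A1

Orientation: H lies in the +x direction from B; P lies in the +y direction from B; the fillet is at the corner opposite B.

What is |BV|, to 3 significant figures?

55.9

The virtual corner opposite B is at (53.7, 31.5). Since A1 is tangent to HK there, EK ⟂ HK and since A1 is tangent to VP there, EV ⟂ VP, with radius 7.5, so the center E sits 7.5 in from both sides at E = (46.2, 24.0). That places the tangent points at K = (53.7, 24.0) on HK and V = (46.2, 31.5) on VP. Then |BV| = |V − B| = 55.9.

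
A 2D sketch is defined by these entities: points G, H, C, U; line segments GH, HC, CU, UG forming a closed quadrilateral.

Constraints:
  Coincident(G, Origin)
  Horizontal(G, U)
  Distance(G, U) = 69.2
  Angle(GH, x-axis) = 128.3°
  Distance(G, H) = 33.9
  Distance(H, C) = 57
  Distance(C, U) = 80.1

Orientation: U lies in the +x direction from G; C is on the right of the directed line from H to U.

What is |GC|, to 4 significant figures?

28.88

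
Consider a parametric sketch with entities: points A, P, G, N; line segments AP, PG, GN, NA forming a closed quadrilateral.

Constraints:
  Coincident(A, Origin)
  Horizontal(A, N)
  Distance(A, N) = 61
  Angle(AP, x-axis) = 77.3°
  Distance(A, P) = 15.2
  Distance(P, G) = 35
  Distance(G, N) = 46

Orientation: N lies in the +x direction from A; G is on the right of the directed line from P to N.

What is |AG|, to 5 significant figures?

24.811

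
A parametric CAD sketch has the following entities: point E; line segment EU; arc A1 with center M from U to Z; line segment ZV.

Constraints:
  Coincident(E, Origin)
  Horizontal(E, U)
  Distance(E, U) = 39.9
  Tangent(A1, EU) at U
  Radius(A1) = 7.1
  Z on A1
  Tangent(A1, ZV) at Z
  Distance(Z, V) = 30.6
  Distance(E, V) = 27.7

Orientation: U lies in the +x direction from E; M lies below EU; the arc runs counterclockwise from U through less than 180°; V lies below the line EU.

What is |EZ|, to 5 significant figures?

34.862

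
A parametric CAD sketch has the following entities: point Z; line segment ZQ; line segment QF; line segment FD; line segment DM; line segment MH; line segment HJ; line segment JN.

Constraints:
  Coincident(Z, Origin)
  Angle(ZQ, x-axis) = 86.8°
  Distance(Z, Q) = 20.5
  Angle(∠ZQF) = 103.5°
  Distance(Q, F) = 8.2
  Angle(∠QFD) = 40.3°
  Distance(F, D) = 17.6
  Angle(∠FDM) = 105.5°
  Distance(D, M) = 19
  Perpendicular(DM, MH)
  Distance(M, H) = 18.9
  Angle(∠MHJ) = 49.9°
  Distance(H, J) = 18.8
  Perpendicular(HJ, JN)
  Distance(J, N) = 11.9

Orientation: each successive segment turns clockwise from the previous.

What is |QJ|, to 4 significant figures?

6.113

Z is at the origin; ZQ runs at 86.8° with length 20.5, so Q = (1.144, 20.47). ∠ZQF = 103.5° gives QF at 10.30° from the x-axis; with |QF| = 8.2, F = (9.212, 21.93). ∠QFD = 40.3° gives FD at -129.4° from the x-axis; with |FD| = 17.6, D = (-1.959, 8.334). ∠FDM = 105.5° gives DM at 156.1° from the x-axis; with |DM| = 19.0, M = (-19.33, 16.03). DM is perpendicular to MH, so MH runs at 66.10°; with |MH| = 18.9, H = (-11.67, 33.31). ∠MHJ = 49.9° gives HJ at -64.00° from the x-axis; with |HJ| = 18.8, J = (-3.431, 16.41). Then |QJ| = |J − Q| = 6.113.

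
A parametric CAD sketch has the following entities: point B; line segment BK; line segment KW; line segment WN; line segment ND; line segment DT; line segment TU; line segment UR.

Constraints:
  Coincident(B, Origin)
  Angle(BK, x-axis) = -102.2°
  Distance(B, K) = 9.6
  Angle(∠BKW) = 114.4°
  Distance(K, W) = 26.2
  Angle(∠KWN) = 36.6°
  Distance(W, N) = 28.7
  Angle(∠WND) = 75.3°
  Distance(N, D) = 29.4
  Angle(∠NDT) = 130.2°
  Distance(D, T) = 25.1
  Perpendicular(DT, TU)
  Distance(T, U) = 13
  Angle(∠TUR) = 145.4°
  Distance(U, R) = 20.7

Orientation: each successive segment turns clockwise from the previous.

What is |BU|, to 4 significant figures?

40.02

B is at the origin; BK runs at -102.2° with length 9.6, so K = (-2.029, -9.383). ∠BKW = 114.4° gives KW at -167.8° from the x-axis; with |KW| = 26.2, W = (-27.64, -14.92). ∠KWN = 36.6° gives WN at 48.80° from the x-axis; with |WN| = 28.7, N = (-8.733, 6.674). ∠WND = 75.3° gives ND at -55.90° from the x-axis; with |ND| = 29.4, D = (7.750, -17.67). ∠NDT = 130.2° gives DT at -105.7° from the x-axis; with |DT| = 25.1, T = (0.9581, -41.83). DT ⟂ TU, so TU runs at 164.3°; with |TU| = 13.0, U = (-11.56, -38.32). Then |BU| = |U − B| = 40.02.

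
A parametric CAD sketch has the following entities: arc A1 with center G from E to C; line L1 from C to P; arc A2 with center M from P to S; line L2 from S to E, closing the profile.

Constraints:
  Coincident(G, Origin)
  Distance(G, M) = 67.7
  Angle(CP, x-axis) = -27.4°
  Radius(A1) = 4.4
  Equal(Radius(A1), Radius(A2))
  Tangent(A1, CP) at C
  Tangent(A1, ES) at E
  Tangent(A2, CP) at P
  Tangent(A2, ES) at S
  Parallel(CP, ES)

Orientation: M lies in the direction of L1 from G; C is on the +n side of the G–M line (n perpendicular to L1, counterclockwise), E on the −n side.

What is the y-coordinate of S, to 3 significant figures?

-35.1

The slot axis is L1's direction at -27.4°, so u = (cos -27.4°, sin -27.4°) = (0.888, -0.460) and n = (−sin -27.4°, cos -27.4°) = (0.460, 0.888). G is at the origin and M lies 67.7 along u from G, so M = 67.7·u = (60.1, -31.2). Tangency of A1 to both parallel lines with radius 4.4 puts C and E at G ± 4.4·n: C = (2.02, 3.91), E = (-2.02, -3.91). Equal radii place P and S the same way about M: P = M + 4.4·n = (62.1, -27.2), S = M − 4.4·n = (58.1, -35.1). So S.y = -35.1.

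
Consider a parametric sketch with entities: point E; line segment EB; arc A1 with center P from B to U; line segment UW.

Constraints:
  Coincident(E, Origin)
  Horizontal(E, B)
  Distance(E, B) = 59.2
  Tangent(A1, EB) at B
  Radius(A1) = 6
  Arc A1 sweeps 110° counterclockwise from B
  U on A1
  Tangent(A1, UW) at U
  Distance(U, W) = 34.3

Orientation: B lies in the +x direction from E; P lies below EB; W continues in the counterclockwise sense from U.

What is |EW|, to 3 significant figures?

76.7

E is at the origin; E and B share the same y with |EB| = 59.2 and B on the +x side, so B = (59.2, 0.00). Since A1 is tangent to EB there, PB ⟂ EB, so P = B + (0, -6) = (59.2, -6.00). On A1, B sits at bearing 90° from P; a 110° counterclockwise sweep puts U at bearing 200°, so U = P + 6.0·(cos 200°, sin 200°) = (53.6, -8.05). Tangency of A1 to UW means the radius PU is perpendicular to UW, so UW runs along (−sin 200°, cos 200°); with |UW| = 34.3, W = (65.3, -40.3). Then |EW| = |W − E| = 76.7.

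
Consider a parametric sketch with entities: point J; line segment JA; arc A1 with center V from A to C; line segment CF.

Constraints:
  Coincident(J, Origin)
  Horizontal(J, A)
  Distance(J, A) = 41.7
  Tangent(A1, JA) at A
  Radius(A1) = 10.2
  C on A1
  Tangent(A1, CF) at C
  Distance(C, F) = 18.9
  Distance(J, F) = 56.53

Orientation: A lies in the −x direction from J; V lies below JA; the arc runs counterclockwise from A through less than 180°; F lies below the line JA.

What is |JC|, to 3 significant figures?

53.1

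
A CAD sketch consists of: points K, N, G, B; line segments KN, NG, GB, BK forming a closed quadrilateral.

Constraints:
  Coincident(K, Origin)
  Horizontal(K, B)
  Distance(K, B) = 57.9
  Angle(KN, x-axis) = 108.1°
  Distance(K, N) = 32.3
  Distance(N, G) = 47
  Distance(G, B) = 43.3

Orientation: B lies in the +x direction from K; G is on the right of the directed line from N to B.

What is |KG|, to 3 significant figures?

17.8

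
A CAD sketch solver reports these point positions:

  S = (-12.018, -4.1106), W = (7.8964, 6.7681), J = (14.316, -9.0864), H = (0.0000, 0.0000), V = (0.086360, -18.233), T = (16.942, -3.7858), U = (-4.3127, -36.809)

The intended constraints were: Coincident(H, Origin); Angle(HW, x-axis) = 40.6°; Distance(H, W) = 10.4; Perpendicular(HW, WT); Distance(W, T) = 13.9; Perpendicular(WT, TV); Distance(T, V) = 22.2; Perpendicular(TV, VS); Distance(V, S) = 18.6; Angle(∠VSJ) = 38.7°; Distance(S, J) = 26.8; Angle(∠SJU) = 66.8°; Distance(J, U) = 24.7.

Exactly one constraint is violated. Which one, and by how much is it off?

Distance(J, U) = 24.7 — off by 8.70.

H = (0.00, 0.00) ✓; HW at 40.60° ✓; |HW| = 10.40 ✓; ∠(HW, WT) = 90.00° ✓; |WT| = 13.90 ✓; ∠(WT, TV) = 90.00° ✓; |TV| = 22.20 ✓; ∠(TV, VS) = 90.00° ✓; |VS| = 18.60 ✓; ∠VSJ = 38.70° ✓; |SJ| = 26.80 ✓; ∠SJU = 66.80° ✓; |JU| = 33.40 ✗.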